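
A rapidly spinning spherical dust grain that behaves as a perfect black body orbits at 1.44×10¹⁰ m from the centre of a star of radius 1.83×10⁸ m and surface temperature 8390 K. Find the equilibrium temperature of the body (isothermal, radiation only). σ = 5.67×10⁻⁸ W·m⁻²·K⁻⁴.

T ≈ 669 K

The star's surface emits σT_*⁴; at distance d the flux is S = σT_*⁴(R_*/d)².
S = 5.67×10⁻⁸·(8390)⁴·(1.83×10⁸/1.44×10¹⁰)² = 45370 W/m².
For an isothermal sphere T⁴ = (1−a)S/(4σ) = 2.001×10¹¹ K⁴.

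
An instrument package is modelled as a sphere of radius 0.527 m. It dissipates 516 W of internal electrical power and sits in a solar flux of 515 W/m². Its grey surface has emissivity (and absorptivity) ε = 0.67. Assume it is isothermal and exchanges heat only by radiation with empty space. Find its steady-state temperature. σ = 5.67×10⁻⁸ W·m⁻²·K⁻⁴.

T ≈ 280 K

At steady state, absorbed solar power + internal power = radiated power.
Absorbed: α·S·A_cross = 0.67·515·0.8725 = 301.1 W (cross-section πr²).
Total input = 301.1 + 516 = 817.1 W.
Radiated: εσ·A_surf·T⁴ with A_surf = 4πr² = 3.490 m².
T⁴ = 817.1/(0.67·5.67×10⁻⁸·3.490) = 6.163×10⁹ K⁴.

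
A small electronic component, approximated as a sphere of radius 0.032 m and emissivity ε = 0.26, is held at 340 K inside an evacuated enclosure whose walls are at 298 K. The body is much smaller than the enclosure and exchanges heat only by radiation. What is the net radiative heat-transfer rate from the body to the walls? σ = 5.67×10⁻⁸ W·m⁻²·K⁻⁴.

For a small grey body in a large enclosure: P_net = εσA(T_body⁴ − T_wall⁴).
A = 4πr² = 0.01287 m²; T_body⁴ − T_wall⁴ = 1.336×10¹⁰ − 7.886×10⁹ = 5.477×10⁹ K⁴.
|P_net| = 0.26·5.67×10⁻⁸·0.01287·5.477×10⁹.

P_net ≈ 1.04 W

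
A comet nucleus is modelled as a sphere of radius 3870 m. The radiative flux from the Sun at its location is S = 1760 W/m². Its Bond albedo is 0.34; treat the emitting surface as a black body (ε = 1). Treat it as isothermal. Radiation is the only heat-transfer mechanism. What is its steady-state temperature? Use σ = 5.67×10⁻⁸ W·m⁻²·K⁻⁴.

T ≈ 268 K

At equilibrium, absorbed power = emitted power.
Absorbing cross-section = πr² = 4.705×10⁷ m²; emitting surface = 4πr² = 1.882×10⁸ m² (ratio 4).
(1−a)S·A_cross = εσ·A_surf·T⁴  ⇒  T⁴ = (1−a)S/(4σ).
T⁴ = 0.660·1760/(4·5.67×10⁻⁸) = 5.122×10⁹ K⁴.
T = (5.122×10⁹)^(1/4).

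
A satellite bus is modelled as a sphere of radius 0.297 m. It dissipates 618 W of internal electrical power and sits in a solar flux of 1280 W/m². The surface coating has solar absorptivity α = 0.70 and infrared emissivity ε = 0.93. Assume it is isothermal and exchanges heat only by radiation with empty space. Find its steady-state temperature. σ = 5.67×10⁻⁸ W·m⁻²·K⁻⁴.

T ≈ 349 K

At steady state, absorbed solar power + internal power = radiated power.
Absorbed: α·S·A_cross = 0.70·1280·0.2771 = 248.3 W (cross-section πr²).
Total input = 248.3 + 618 = 866.3 W.
Radiated: εσ·A_surf·T⁴ with A_surf = 4πr² = 1.108 m².
T⁴ = 866.3/(0.93·5.67×10⁻⁸·1.108) = 1.482×10¹⁰ K⁴.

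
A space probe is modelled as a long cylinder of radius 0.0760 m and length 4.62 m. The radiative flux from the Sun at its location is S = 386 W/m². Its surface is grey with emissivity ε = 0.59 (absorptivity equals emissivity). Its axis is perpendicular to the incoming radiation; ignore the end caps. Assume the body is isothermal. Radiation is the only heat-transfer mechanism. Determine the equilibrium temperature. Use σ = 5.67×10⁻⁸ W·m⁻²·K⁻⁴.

T ≈ 216 K

At equilibrium, absorbed power = emitted power.
Absorbing cross-section = 2rL = 0.7022 m²; emitting surface = 2πrL = 2.206 m² (ratio π).
εS·A_cross = εσ·A_surf·T⁴  ⇒  T⁴ = S/(πσ)   (ε cancels).
T⁴ = 386/(π·5.67×10⁻⁸) = 2.167×10⁹ K⁴.
T = (2.167×10⁹)^(1/4).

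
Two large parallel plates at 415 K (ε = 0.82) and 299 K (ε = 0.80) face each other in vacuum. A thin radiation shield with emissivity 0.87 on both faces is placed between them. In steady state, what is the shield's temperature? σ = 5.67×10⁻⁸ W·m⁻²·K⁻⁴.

In steady state the net flux on the hot side equals that on the cold side.
σ(T₁⁴−T_s⁴)/D₁ = σ(T_s⁴−T₂⁴)/D₂, with D₁ = 1/ε₁+1/ε_s−1 = 1.369, D₂ = 1/ε_s+1/ε₂−1 = 1.399.
Solve for T_s⁴: T_s⁴ = (D₂·T₁⁴ + D₁·T₂⁴)/(D₁+D₂) = 1.895×10¹⁰ K⁴.

T_s ≈ 371 K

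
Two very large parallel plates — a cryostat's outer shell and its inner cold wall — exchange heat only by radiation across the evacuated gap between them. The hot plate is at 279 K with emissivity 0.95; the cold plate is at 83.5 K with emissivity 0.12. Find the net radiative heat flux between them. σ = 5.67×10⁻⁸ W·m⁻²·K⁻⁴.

For two infinite grey parallel plates, q = σ(T₁⁴ − T₂⁴)/(1/ε₁ + 1/ε₂ − 1).
T₁⁴ − T₂⁴ = 6.059×10⁹ − 4.861×10⁷ = 6.011×10⁹ K⁴.
1/ε₁ + 1/ε₂ − 1 = 1.053 + 8.333 − 1 = 8.386.
q = 5.67×10⁻⁸ × 6.011×10⁹ / 8.386.

q ≈ 40.6 W/m²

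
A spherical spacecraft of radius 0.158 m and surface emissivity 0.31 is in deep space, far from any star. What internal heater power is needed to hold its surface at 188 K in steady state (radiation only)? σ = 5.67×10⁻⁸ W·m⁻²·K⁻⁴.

P ≈ 6.89 W

P = εσ·4πr²·T⁴.
4πr² = 0.3137 m²; T⁴ = 1.249×10⁹ K⁴.
P = 0.31·5.67×10⁻⁸·0.3137·1.249×10⁹.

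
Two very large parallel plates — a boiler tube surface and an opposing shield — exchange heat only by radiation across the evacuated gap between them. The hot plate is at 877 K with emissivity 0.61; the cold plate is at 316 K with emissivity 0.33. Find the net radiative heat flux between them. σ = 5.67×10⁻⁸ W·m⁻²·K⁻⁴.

For two infinite grey parallel plates, q = σ(T₁⁴ − T₂⁴)/(1/ε₁ + 1/ε₂ − 1).
T₁⁴ − T₂⁴ = 5.916×10¹¹ − 9.971×10⁹ = 5.816×10¹¹ K⁴.
1/ε₁ + 1/ε₂ − 1 = 1.639 + 3.030 − 1 = 3.670.
q = 5.67×10⁻⁸ × 5.816×10¹¹ / 3.670.

q ≈ 8990 W/m²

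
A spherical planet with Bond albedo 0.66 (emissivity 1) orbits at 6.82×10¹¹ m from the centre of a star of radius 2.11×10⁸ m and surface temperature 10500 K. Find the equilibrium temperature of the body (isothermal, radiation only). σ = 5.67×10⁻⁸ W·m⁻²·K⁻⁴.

T ≈ 99.7 K

The star's surface emits σT_*⁴; at distance d the flux is S = σT_*⁴(R_*/d)².
S = 5.67×10⁻⁸·(10500)⁴·(2.11×10⁸/6.82×10¹¹)² = 65.97 W/m².
For an isothermal sphere T⁴ = (1−a)S/(4σ) = 9.889×10⁷ K⁴.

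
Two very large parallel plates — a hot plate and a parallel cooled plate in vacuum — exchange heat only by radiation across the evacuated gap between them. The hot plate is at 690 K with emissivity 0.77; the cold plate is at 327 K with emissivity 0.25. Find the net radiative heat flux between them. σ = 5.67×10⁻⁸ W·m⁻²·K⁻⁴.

For two infinite grey parallel plates, q = σ(T₁⁴ − T₂⁴)/(1/ε₁ + 1/ε₂ − 1).
T₁⁴ − T₂⁴ = 2.267×10¹¹ − 1.143×10¹⁰ = 2.152×10¹¹ K⁴.
1/ε₁ + 1/ε₂ − 1 = 1.299 + 4.000 − 1 = 4.299.
q = 5.67×10⁻⁸ × 2.152×10¹¹ / 4.299.

q ≈ 2840 W/m²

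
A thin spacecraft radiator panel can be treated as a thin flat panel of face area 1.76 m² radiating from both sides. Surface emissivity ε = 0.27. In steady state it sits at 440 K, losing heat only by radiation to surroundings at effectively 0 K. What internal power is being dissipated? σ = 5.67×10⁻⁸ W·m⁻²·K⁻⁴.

Steady state: P = εσA T⁴.
A = 2·1.76 = 3.520 m²; T⁴ = (440)⁴ = 3.748×10¹⁰ K⁴.
P = 0.27 × 5.67×10⁻⁸ × 3.520 × 3.748×10¹⁰.

P ≈ 2020 W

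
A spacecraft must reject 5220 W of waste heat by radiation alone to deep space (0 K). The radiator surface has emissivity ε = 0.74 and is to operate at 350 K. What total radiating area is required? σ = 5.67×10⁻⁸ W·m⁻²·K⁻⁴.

P = εσA T⁴ ⇒ A = P/(εσT⁴).
T⁴ = 1.501×10¹⁰ K⁴.
A = 5220/(0.74 × 5.67×10⁻⁸ × 1.501×10¹⁰).

A ≈ 8.29 m²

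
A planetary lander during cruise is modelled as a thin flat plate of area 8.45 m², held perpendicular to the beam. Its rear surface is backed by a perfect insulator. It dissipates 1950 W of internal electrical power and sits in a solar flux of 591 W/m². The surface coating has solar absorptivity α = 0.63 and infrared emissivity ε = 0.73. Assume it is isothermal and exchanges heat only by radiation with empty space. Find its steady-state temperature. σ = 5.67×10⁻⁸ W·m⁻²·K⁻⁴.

T ≈ 347 K

At steady state, absorbed solar power + internal power = radiated power.
Absorbed: α·S·A_cross = 0.63·591·8.450 = 3146 W (cross-section A).
Total input = 3146 + 1950 = 5096 W.
Radiated: εσ·A_surf·T⁴ with A_surf = A = 8.450 m².
T⁴ = 5096/(0.73·5.67×10⁻⁸·8.450) = 1.457×10¹⁰ K⁴.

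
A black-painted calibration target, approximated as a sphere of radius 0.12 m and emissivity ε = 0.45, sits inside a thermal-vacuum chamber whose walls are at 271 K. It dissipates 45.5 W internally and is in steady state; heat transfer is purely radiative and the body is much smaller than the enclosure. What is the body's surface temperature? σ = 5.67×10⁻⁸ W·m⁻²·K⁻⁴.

T ≈ 351 K

For a small grey body in a large enclosure, net radiated power = εσA(T⁴ − T_w⁴).
Steady state: P = εσA(T⁴ − T_w⁴) with A = 4πr² = 0.1810 m².
T⁴ = P/(εσA) + T_w⁴ = 45.5/(0.45·5.67×10⁻⁸·0.1810) + (271)⁴
    = 9.855×10⁹ + 5.394×10⁹ = 1.525×10¹⁰ K⁴.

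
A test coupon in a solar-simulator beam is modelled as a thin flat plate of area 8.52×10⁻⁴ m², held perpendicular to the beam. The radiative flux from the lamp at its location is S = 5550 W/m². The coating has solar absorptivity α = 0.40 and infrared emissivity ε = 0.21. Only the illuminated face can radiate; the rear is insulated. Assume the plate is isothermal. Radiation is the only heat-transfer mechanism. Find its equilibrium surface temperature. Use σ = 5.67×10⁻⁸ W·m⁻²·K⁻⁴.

At equilibrium, absorbed power = emitted power.
Absorbing cross-section = A = 8.520×10⁻⁴ m²; emitting surface = A = 8.520×10⁻⁴ m² (ratio 1).
αS·A_cross = εσ·A_surf·T⁴  ⇒  T⁴ = αS/(ε·1σ).
T⁴ = 0.400·5550/(0.21·1·5.67×10⁻⁸) = 1.864×10¹¹ K⁴.
T = (1.864×10¹¹)^(1/4).

T ≈ 657 K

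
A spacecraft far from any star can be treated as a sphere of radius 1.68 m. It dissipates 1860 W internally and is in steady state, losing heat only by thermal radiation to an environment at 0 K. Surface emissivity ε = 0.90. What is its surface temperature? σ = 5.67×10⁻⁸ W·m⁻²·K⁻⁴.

Steady state: internal power = radiated power, P = εσA T⁴.
Radiating area A = 4πr² = 35.47 m².
T⁴ = P/(εσA) = 1860/(0.90·5.67×10⁻⁸·35.47) = 1.028×10⁹ K⁴.
T = (1.028×10⁹)^(1/4).

T ≈ 179 K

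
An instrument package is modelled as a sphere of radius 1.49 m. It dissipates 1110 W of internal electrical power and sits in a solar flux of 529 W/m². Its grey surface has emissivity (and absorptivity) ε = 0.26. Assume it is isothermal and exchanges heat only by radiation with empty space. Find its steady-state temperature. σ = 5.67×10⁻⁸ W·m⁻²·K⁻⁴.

At steady state, absorbed solar power + internal power = radiated power.
Absorbed: α·S·A_cross = 0.26·529·6.975 = 959.3 W (cross-section πr²).
Total input = 959.3 + 1110 = 2069 W.
Radiated: εσ·A_surf·T⁴ with A_surf = 4πr² = 27.90 m².
T⁴ = 2069/(0.26·5.67×10⁻⁸·27.90) = 5.031×10⁹ K⁴.

T ≈ 266 K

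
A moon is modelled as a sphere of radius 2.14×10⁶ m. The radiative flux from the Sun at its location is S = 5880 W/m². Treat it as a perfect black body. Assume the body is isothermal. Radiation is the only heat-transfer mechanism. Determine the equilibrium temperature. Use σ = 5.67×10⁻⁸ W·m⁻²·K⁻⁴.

At equilibrium, absorbed power = emitted power.
Absorbing cross-section = πr² = 1.439×10¹³ m²; emitting surface = 4πr² = 5.755×10¹³ m² (ratio 4).
S·A_cross = εσ·A_surf·T⁴  ⇒  T⁴ = S/(4σ).
T⁴ = 1.00·5880/(4·5.67×10⁻⁸) = 2.593×10¹⁰ K⁴.
T = (2.593×10¹⁰)^(1/4).

T ≈ 401 K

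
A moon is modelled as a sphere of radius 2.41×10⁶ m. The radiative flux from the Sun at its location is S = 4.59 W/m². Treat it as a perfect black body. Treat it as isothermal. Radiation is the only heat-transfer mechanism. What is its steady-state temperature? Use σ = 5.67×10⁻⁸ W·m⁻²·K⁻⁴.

T ≈ 67.1 K

At equilibrium, absorbed power = emitted power.
Absorbing cross-section = πr² = 1.825×10¹³ m²; emitting surface = 4πr² = 7.299×10¹³ m² (ratio 4).
S·A_cross = εσ·A_surf·T⁴  ⇒  T⁴ = S/(4σ).
T⁴ = 1.00·4.59/(4·5.67×10⁻⁸) = 2.024×10⁷ K⁴.
T = (2.024×10⁷)^(1/4).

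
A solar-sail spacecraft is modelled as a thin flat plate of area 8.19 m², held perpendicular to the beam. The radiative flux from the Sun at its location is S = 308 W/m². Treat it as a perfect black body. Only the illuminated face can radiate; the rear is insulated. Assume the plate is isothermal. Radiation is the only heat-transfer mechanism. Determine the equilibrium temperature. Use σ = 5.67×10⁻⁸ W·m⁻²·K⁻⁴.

At equilibrium, absorbed power = emitted power.
Absorbing cross-section = A = 8.190 m²; emitting surface = A = 8.190 m² (ratio 1).
S·A_cross = εσ·A_surf·T⁴  ⇒  T⁴ = S/(1σ).
T⁴ = 1.00·308/(1·5.67×10⁻⁸) = 5.432×10⁹ K⁴.
T = (5.432×10⁹)^(1/4).

T ≈ 271 K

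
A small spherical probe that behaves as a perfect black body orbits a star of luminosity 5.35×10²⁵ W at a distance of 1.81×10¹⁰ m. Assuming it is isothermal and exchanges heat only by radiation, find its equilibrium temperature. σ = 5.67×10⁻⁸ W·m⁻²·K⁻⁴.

T ≈ 489 K

First find the stellar flux at distance d: S = L/(4πd²) = 5.35×10²⁵/(4π·(1.81×10¹⁰)²) = 13000 W/m².
For an isothermal sphere, absorbed (1−a)S·πr² = emitted σ·4πr²·T⁴, so T⁴ = (1−a)S/(4σ).
T⁴ = 1.00·13000/(4·5.67×10⁻⁸) = 5.730×10¹⁰ K⁴.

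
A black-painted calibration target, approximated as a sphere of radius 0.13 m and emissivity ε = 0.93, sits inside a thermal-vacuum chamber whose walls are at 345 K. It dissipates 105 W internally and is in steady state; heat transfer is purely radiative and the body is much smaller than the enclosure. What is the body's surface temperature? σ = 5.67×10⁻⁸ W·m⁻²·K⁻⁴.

T ≈ 392 K

For a small grey body in a large enclosure, net radiated power = εσA(T⁴ − T_w⁴).
Steady state: P = εσA(T⁴ − T_w⁴) with A = 4πr² = 0.2124 m².
T⁴ = P/(εσA) + T_w⁴ = 105/(0.93·5.67×10⁻⁸·0.2124) + (345)⁴
    = 9.376×10⁹ + 1.417×10¹⁰ = 2.354×10¹⁰ K⁴.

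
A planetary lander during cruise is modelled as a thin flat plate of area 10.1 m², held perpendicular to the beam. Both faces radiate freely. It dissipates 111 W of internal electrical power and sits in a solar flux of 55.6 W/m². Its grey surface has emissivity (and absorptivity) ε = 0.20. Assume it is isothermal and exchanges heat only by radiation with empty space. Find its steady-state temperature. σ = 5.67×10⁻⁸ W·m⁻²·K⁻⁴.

T ≈ 177 K

At steady state, absorbed solar power + internal power = radiated power.
Absorbed: α·S·A_cross = 0.20·55.6·10.10 = 112.3 W (cross-section A).
Total input = 112.3 + 111 = 223.3 W.
Radiated: εσ·A_surf·T⁴ with A_surf = 2A = 20.20 m².
T⁴ = 223.3/(0.20·5.67×10⁻⁸·20.20) = 9.749×10⁸ K⁴.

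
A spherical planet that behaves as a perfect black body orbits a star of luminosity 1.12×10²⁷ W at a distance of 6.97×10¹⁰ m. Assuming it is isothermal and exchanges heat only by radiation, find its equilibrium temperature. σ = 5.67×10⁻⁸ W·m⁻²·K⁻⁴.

T ≈ 533 K

First find the stellar flux at distance d: S = L/(4πd²) = 1.12×10²⁷/(4π·(6.97×10¹⁰)²) = 18350 W/m².
For an isothermal sphere, absorbed (1−a)S·πr² = emitted σ·4πr²·T⁴, so T⁴ = (1−a)S/(4σ).
T⁴ = 1.00·18350/(4·5.67×10⁻⁸) = 8.089×10¹⁰ K⁴.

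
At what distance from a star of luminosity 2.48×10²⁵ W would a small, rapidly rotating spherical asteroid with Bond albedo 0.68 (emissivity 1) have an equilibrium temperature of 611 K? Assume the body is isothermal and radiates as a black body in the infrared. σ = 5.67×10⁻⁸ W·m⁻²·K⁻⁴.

For an isothermal black-emitting sphere, (1−a)S·πr² = σ·4πr²·T⁴ ⇒ S = 4σT⁴/(1−a).
S = 4·5.67×10⁻⁸·(611)⁴/0.320 = 98780 W/m².
Flux falls as S = L/(4πd²), so d = √(L/(4πS)) = √(2.48×10²⁵/(4π·98780)).

d ≈ 4.47×10⁹ m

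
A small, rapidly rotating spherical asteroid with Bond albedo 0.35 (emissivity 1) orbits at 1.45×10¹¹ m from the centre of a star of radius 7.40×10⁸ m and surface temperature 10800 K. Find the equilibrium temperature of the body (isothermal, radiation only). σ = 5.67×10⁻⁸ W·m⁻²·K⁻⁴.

T ≈ 490 K

The star's surface emits σT_*⁴; at distance d the flux is S = σT_*⁴(R_*/d)².
S = 5.67×10⁻⁸·(10800)⁴·(7.40×10⁸/1.45×10¹¹)² = 20090 W/m².
For an isothermal sphere T⁴ = (1−a)S/(4σ) = 5.758×10¹⁰ K⁴.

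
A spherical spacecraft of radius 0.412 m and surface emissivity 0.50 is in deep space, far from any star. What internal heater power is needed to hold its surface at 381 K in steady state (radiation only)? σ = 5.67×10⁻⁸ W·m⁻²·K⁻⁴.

P = εσ·4πr²·T⁴.
4πr² = 2.133 m²; T⁴ = 2.107×10¹⁰ K⁴.
P = 0.50·5.67×10⁻⁸·2.133·2.107×10¹⁰.

P ≈ 1270 W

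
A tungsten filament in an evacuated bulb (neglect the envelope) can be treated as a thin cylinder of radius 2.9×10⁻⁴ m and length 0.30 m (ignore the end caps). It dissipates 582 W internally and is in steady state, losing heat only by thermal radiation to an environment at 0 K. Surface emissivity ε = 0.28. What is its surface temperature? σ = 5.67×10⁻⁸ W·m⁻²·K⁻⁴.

T ≈ 2860 K

Steady state: internal power = radiated power, P = εσA T⁴.
Radiating area A = 2πrL = 5.466×10⁻⁴ m².
T⁴ = P/(εσA) = 582/(0.28·5.67×10⁻⁸·5.466×10⁻⁴) = 6.706×10¹³ K⁴.
T = (6.706×10¹³)^(1/4).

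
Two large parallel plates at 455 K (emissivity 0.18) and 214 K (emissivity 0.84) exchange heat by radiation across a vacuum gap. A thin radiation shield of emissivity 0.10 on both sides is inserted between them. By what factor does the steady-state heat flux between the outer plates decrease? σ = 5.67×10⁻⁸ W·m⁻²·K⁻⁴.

factor ≈ 4.31

Without shield: q₀ = σΔ(T⁴)/(1/ε₁+1/ε₂−1) with denominator 5.746.
With shield the two gaps are in series; the resistances add: (1/ε₁+1/ε_s−1)+(1/ε_s+1/ε₂−1) = 14.56+10.19 = 24.75.
Heat-flux ratio q₀/q = 24.75/5.746.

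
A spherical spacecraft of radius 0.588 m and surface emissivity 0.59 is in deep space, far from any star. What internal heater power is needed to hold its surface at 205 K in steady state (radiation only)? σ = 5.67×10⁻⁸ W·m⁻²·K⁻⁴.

P = εσ·4πr²·T⁴.
4πr² = 4.345 m²; T⁴ = 1.766×10⁹ K⁴.
P = 0.59·5.67×10⁻⁸·4.345·1.766×10⁹.

P ≈ 257 W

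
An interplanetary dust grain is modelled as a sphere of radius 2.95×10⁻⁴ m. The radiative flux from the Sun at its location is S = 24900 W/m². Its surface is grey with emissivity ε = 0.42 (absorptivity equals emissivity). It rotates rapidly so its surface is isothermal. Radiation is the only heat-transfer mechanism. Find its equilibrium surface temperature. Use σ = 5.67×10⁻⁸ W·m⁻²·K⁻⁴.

T ≈ 576 K

At equilibrium, absorbed power = emitted power.
Absorbing cross-section = πr² = 2.734×10⁻⁷ m²; emitting surface = 4πr² = 1.094×10⁻⁶ m² (ratio 4).
εS·A_cross = εσ·A_surf·T⁴  ⇒  T⁴ = S/(4σ)   (ε cancels).
T⁴ = 24900/(4·5.67×10⁻⁸) = 1.098×10¹¹ K⁴.
T = (1.098×10¹¹)^(1/4).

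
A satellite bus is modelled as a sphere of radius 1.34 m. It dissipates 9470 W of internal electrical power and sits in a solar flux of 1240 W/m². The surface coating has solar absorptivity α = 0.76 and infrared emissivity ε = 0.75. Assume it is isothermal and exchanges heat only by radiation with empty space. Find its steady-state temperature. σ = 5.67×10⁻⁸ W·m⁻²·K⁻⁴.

At steady state, absorbed solar power + internal power = radiated power.
Absorbed: α·S·A_cross = 0.76·1240·5.641 = 5316 W (cross-section πr²).
Total input = 5316 + 9470 = 14790 W.
Radiated: εσ·A_surf·T⁴ with A_surf = 4πr² = 22.56 m².
T⁴ = 14790/(0.75·5.67×10⁻⁸·22.56) = 1.541×10¹⁰ K⁴.

T ≈ 352 K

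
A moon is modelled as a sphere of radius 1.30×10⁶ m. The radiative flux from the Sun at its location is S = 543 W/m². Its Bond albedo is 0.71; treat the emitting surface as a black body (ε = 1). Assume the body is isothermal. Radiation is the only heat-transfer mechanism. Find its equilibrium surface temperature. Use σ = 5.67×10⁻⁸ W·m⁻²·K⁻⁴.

T ≈ 162 K

At equilibrium, absorbed power = emitted power.
Absorbing cross-section = πr² = 5.309×10¹² m²; emitting surface = 4πr² = 2.124×10¹³ m² (ratio 4).
(1−a)S·A_cross = εσ·A_surf·T⁴  ⇒  T⁴ = (1−a)S/(4σ).
T⁴ = 0.290·543/(4·5.67×10⁻⁸) = 6.943×10⁸ K⁴.
T = (6.943×10⁸)^(1/4).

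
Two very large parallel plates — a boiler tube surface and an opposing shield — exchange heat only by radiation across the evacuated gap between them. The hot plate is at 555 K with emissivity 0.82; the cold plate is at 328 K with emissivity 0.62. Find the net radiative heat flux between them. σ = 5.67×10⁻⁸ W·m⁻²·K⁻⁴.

q ≈ 2580 W/m²

For two infinite grey parallel plates, q = σ(T₁⁴ − T₂⁴)/(1/ε₁ + 1/ε₂ − 1).
T₁⁴ − T₂⁴ = 9.488×10¹⁰ − 1.157×10¹⁰ = 8.331×10¹⁰ K⁴.
1/ε₁ + 1/ε₂ − 1 = 1.220 + 1.613 − 1 = 1.832.
q = 5.67×10⁻⁸ × 8.331×10¹⁰ / 1.832.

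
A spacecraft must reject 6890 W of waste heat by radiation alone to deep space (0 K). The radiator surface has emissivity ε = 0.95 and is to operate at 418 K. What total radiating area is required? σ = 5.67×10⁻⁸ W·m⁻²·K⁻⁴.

A ≈ 4.19 m²

P = εσA T⁴ ⇒ A = P/(εσT⁴).
T⁴ = 3.053×10¹⁰ K⁴.
A = 6890/(0.95 × 5.67×10⁻⁸ × 3.053×10¹⁰).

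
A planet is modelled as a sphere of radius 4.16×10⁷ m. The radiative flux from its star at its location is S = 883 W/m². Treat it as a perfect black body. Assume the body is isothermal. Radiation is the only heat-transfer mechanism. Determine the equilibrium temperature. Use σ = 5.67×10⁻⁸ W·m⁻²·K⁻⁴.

At equilibrium, absorbed power = emitted power.
Absorbing cross-section = πr² = 5.437×10¹⁵ m²; emitting surface = 4πr² = 2.175×10¹⁶ m² (ratio 4).
S·A_cross = εσ·A_surf·T⁴  ⇒  T⁴ = S/(4σ).
T⁴ = 1.00·883/(4·5.67×10⁻⁸) = 3.893×10⁹ K⁴.
T = (3.893×10⁹)^(1/4).

T ≈ 250 K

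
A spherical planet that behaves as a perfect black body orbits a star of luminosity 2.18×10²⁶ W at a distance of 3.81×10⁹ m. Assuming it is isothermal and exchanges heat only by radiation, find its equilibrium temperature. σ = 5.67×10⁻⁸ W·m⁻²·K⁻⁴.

First find the stellar flux at distance d: S = L/(4πd²) = 2.18×10²⁶/(4π·(3.81×10⁹)²) = 1.195×10⁶ W/m².
For an isothermal sphere, absorbed (1−a)S·πr² = emitted σ·4πr²·T⁴, so T⁴ = (1−a)S/(4σ).
T⁴ = 1.00·1.195×10⁶/(4·5.67×10⁻⁸) = 5.269×10¹² K⁴.

T ≈ 1520 K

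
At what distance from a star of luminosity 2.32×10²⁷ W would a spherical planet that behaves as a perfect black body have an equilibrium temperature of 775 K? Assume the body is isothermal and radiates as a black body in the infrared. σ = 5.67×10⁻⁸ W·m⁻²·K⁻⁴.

d ≈ 4.75×10¹⁰ m

For an isothermal black-emitting sphere, (1−a)S·πr² = σ·4πr²·T⁴ ⇒ S = 4σT⁴/(1−a).
S = 4·5.67×10⁻⁸·(775)⁴/1.00 = 81820 W/m².
Flux falls as S = L/(4πd²), so d = √(L/(4πS)) = √(2.32×10²⁷/(4π·81820)).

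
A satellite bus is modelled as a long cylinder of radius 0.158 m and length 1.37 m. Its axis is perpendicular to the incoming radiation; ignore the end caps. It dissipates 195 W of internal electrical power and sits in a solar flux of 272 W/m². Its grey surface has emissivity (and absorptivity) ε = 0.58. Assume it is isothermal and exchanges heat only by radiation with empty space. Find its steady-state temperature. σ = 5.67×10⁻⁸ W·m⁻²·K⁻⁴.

At steady state, absorbed solar power + internal power = radiated power.
Absorbed: α·S·A_cross = 0.58·272·0.4329 = 68.30 W (cross-section 2rL).
Total input = 68.30 + 195 = 263.3 W.
Radiated: εσ·A_surf·T⁴ with A_surf = 2πrL = 1.360 m².
T⁴ = 263.3/(0.58·5.67×10⁻⁸·1.360) = 5.887×10⁹ K⁴.

T ≈ 277 K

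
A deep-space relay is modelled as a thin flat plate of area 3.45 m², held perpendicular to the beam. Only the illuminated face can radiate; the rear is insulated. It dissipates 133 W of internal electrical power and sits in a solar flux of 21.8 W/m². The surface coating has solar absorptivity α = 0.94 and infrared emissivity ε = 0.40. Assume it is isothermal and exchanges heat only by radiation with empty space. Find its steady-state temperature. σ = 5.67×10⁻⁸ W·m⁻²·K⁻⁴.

T ≈ 226 K

At steady state, absorbed solar power + internal power = radiated power.
Absorbed: α·S·A_cross = 0.94·21.8·3.450 = 70.70 W (cross-section A).
Total input = 70.70 + 133 = 203.7 W.
Radiated: εσ·A_surf·T⁴ with A_surf = A = 3.450 m².
T⁴ = 203.7/(0.40·5.67×10⁻⁸·3.450) = 2.603×10⁹ K⁴.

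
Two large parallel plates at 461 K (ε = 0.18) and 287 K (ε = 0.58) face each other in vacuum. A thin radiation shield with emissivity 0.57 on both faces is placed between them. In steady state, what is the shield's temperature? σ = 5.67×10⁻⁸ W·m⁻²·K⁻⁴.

T_s ≈ 364 K

In steady state the net flux on the hot side equals that on the cold side.
σ(T₁⁴−T_s⁴)/D₁ = σ(T_s⁴−T₂⁴)/D₂, with D₁ = 1/ε₁+1/ε_s−1 = 6.310, D₂ = 1/ε_s+1/ε₂−1 = 2.479.
Solve for T_s⁴: T_s⁴ = (D₂·T₁⁴ + D₁·T₂⁴)/(D₁+D₂) = 1.761×10¹⁰ K⁴.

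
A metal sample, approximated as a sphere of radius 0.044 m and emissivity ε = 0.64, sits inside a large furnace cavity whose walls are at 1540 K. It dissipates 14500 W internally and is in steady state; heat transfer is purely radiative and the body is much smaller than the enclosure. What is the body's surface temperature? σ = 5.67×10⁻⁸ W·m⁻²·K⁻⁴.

T ≈ 2170 K

For a small grey body in a large enclosure, net radiated power = εσA(T⁴ − T_w⁴).
Steady state: P = εσA(T⁴ − T_w⁴) with A = 4πr² = 0.02433 m².
T⁴ = P/(εσA) + T_w⁴ = 14500/(0.64·5.67×10⁻⁸·0.02433) + (1540)⁴
    = 1.642×10¹³ + 5.624×10¹² = 2.205×10¹³ K⁴.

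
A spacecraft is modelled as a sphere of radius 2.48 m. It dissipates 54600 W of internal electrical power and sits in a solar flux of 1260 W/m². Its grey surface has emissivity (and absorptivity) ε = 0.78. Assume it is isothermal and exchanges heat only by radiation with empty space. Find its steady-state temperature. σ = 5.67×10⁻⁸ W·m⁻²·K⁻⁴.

T ≈ 383 K

At steady state, absorbed solar power + internal power = radiated power.
Absorbed: α·S·A_cross = 0.78·1260·19.32 = 18990 W (cross-section πr²).
Total input = 18990 + 54600 = 73590 W.
Radiated: εσ·A_surf·T⁴ with A_surf = 4πr² = 77.29 m².
T⁴ = 73590/(0.78·5.67×10⁻⁸·77.29) = 2.153×10¹⁰ K⁴.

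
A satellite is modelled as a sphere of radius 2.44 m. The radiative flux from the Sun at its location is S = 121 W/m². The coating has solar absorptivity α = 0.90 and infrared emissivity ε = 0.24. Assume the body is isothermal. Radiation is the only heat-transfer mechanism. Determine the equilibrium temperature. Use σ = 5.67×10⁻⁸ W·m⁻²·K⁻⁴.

T ≈ 211 K

At equilibrium, absorbed power = emitted power.
Absorbing cross-section = πr² = 18.70 m²; emitting surface = 4πr² = 74.82 m² (ratio 4).
αS·A_cross = εσ·A_surf·T⁴  ⇒  T⁴ = αS/(ε·4σ).
T⁴ = 0.900·121/(0.24·4·5.67×10⁻⁸) = 2.001×10⁹ K⁴.
T = (2.001×10⁹)^(1/4).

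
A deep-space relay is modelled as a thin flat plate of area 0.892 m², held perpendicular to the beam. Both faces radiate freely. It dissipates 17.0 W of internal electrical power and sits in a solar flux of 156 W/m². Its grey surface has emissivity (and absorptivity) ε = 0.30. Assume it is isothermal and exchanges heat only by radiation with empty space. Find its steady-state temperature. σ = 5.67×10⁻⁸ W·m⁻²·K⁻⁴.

T ≈ 210 K

At steady state, absorbed solar power + internal power = radiated power.
Absorbed: α·S·A_cross = 0.30·156·0.8920 = 41.75 W (cross-section A).
Total input = 41.75 + 17.0 = 58.75 W.
Radiated: εσ·A_surf·T⁴ with A_surf = 2A = 1.784 m².
T⁴ = 58.75/(0.30·5.67×10⁻⁸·1.784) = 1.936×10⁹ K⁴.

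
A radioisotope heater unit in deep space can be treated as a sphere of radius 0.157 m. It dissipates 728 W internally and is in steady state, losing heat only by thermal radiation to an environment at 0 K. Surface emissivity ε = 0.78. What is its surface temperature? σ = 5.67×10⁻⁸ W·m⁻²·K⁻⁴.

Steady state: internal power = radiated power, P = εσA T⁴.
Radiating area A = 4πr² = 0.3097 m².
T⁴ = P/(εσA) = 728/(0.78·5.67×10⁻⁸·0.3097) = 5.314×10¹⁰ K⁴.
T = (5.314×10¹⁰)^(1/4).

T ≈ 480 K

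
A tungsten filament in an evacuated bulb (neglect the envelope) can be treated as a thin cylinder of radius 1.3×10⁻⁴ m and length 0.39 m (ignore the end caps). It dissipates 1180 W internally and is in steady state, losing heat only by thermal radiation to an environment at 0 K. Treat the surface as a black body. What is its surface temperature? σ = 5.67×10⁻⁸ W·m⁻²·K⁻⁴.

Steady state: internal power = radiated power, P = εσA T⁴.
Radiating area A = 2πrL = 3.186×10⁻⁴ m².
T⁴ = P/(εσA) = 1180/(1.0·5.67×10⁻⁸·3.186×10⁻⁴) = 6.533×10¹³ K⁴.
T = (6.533×10¹³)^(1/4).

T ≈ 2840 K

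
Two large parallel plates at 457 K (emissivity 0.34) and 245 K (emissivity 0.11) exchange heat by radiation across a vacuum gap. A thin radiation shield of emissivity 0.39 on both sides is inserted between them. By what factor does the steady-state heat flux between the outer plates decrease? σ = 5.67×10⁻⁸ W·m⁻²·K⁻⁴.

factor ≈ 1.37

Without shield: q₀ = σΔ(T⁴)/(1/ε₁+1/ε₂−1) with denominator 11.03.
With shield the two gaps are in series; the resistances add: (1/ε₁+1/ε_s−1)+(1/ε_s+1/ε₂−1) = 4.505+10.66 = 15.16.
Heat-flux ratio q₀/q = 15.16/11.03.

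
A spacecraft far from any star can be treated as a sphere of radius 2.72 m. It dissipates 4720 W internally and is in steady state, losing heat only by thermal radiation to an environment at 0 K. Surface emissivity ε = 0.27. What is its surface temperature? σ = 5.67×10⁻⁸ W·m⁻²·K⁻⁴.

Steady state: internal power = radiated power, P = εσA T⁴.
Radiating area A = 4πr² = 92.97 m².
T⁴ = P/(εσA) = 4720/(0.27·5.67×10⁻⁸·92.97) = 3.316×10⁹ K⁴.
T = (3.316×10⁹)^(1/4).

T ≈ 240 K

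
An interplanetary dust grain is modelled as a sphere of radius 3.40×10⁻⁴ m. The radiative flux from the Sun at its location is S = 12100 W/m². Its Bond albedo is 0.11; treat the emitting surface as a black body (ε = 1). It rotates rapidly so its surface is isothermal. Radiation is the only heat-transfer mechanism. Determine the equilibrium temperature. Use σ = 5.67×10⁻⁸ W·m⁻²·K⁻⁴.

At equilibrium, absorbed power = emitted power.
Absorbing cross-section = πr² = 3.632×10⁻⁷ m²; emitting surface = 4πr² = 1.453×10⁻⁶ m² (ratio 4).
(1−a)S·A_cross = εσ·A_surf·T⁴  ⇒  T⁴ = (1−a)S/(4σ).
T⁴ = 0.890·12100/(4·5.67×10⁻⁸) = 4.748×10¹⁰ K⁴.
T = (4.748×10¹⁰)^(1/4).

T ≈ 467 K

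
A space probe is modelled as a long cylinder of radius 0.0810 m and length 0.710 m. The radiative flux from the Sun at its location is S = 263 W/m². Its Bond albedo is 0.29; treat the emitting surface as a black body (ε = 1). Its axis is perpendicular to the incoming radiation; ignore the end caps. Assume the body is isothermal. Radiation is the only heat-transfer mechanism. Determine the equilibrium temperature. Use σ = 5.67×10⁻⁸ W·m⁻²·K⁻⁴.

T ≈ 180 K

At equilibrium, absorbed power = emitted power.
Absorbing cross-section = 2rL = 0.1150 m²; emitting surface = 2πrL = 0.3613 m² (ratio π).
(1−a)S·A_cross = εσ·A_surf·T⁴  ⇒  T⁴ = (1−a)S/(πσ).
T⁴ = 0.710·263/(π·5.67×10⁻⁸) = 1.048×10⁹ K⁴.
T = (1.048×10⁹)^(1/4).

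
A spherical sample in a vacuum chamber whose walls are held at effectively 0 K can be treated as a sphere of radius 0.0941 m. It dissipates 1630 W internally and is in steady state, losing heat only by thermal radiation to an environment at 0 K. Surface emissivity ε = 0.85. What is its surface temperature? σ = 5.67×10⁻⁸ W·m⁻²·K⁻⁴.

T ≈ 743 K

Steady state: internal power = radiated power, P = εσA T⁴.
Radiating area A = 4πr² = 0.1113 m².
T⁴ = P/(εσA) = 1630/(0.85·5.67×10⁻⁸·0.1113) = 3.039×10¹¹ K⁴.
T = (3.039×10¹¹)^(1/4).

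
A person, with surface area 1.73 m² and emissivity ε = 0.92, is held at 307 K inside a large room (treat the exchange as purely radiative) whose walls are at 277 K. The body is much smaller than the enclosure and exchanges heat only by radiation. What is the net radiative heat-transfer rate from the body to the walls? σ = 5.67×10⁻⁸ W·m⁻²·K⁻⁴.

For a small grey body in a large enclosure: P_net = εσA(T_body⁴ − T_wall⁴).
A = 1.73 m²; T_body⁴ − T_wall⁴ = 8.883×10⁹ − 5.887×10⁹ = 2.996×10⁹ K⁴.
|P_net| = 0.92·5.67×10⁻⁸·1.730·2.996×10⁹.

P_net ≈ 270 W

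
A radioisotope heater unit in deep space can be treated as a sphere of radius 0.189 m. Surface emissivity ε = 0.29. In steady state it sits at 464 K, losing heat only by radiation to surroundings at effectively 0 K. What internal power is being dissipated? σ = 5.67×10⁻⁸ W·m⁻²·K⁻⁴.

P ≈ 342 W

Steady state: P = εσA T⁴.
A = 4πr² = 0.4489 m²; T⁴ = (464)⁴ = 4.635×10¹⁰ K⁴.
P = 0.29 × 5.67×10⁻⁸ × 0.4489 × 4.635×10¹⁰.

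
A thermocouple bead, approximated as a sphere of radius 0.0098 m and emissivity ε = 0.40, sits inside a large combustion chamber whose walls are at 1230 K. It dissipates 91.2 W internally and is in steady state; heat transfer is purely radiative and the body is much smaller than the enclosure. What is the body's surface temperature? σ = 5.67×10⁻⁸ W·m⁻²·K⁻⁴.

For a small grey body in a large enclosure, net radiated power = εσA(T⁴ − T_w⁴).
Steady state: P = εσA(T⁴ − T_w⁴) with A = 4πr² = 0.001207 m².
T⁴ = P/(εσA) + T_w⁴ = 91.2/(0.40·5.67×10⁻⁸·0.001207) + (1230)⁴
    = 3.332×10¹² + 2.289×10¹² = 5.621×10¹² K⁴.

T ≈ 1540 K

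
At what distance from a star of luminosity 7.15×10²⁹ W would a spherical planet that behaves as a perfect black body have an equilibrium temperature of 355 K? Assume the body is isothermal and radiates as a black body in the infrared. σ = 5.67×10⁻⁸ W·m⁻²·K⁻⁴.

For an isothermal black-emitting sphere, (1−a)S·πr² = σ·4πr²·T⁴ ⇒ S = 4σT⁴/(1−a).
S = 4·5.67×10⁻⁸·(355)⁴/1.00 = 3602 W/m².
Flux falls as S = L/(4πd²), so d = √(L/(4πS)) = √(7.15×10²⁹/(4π·3602)).

d ≈ 3.97×10¹² m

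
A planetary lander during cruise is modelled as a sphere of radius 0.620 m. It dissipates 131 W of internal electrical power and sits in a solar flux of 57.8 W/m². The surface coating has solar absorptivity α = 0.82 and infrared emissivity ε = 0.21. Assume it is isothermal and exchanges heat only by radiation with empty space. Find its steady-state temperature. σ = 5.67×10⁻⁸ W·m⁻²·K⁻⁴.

T ≈ 239 K

At steady state, absorbed solar power + internal power = radiated power.
Absorbed: α·S·A_cross = 0.82·57.8·1.208 = 57.24 W (cross-section πr²).
Total input = 57.24 + 131 = 188.2 W.
Radiated: εσ·A_surf·T⁴ with A_surf = 4πr² = 4.831 m².
T⁴ = 188.2/(0.21·5.67×10⁻⁸·4.831) = 3.273×10⁹ K⁴.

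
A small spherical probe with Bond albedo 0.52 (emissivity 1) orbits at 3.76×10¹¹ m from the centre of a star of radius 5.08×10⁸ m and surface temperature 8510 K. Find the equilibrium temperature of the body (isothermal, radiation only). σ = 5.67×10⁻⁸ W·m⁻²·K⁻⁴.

The star's surface emits σT_*⁴; at distance d the flux is S = σT_*⁴(R_*/d)².
S = 5.67×10⁻⁸·(8510)⁴·(5.08×10⁸/3.76×10¹¹)² = 542.8 W/m².
For an isothermal sphere T⁴ = (1−a)S/(4σ) = 1.149×10⁹ K⁴.

T ≈ 184 K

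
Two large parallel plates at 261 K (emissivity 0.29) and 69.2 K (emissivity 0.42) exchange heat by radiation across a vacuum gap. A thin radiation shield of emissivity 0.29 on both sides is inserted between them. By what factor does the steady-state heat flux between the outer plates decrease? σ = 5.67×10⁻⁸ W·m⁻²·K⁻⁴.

Without shield: q₀ = σΔ(T⁴)/(1/ε₁+1/ε₂−1) with denominator 4.829.
With shield the two gaps are in series; the resistances add: (1/ε₁+1/ε_s−1)+(1/ε_s+1/ε₂−1) = 5.897+4.829 = 10.73.
Heat-flux ratio q₀/q = 10.73/4.829.

factor ≈ 2.22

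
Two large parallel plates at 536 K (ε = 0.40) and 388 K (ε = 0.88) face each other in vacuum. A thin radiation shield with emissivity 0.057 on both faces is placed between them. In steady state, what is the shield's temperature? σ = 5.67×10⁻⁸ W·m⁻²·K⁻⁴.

In steady state the net flux on the hot side equals that on the cold side.
σ(T₁⁴−T_s⁴)/D₁ = σ(T_s⁴−T₂⁴)/D₂, with D₁ = 1/ε₁+1/ε_s−1 = 19.04, D₂ = 1/ε_s+1/ε₂−1 = 17.68.
Solve for T_s⁴: T_s⁴ = (D₂·T₁⁴ + D₁·T₂⁴)/(D₁+D₂) = 5.149×10¹⁰ K⁴.

T_s ≈ 476 K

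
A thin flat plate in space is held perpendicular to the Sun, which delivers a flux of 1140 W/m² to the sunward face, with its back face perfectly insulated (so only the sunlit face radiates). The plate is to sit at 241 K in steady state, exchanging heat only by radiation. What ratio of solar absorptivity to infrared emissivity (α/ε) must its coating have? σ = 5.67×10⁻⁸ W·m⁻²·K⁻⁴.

α/ε ≈ 0.168

Balance: αS·A = εσ·1A·T⁴ ⇒ α/ε = σT⁴/S.
α/ε = 5.67×10⁻⁸·(241)⁴/1140 = 5.67×10⁻⁸·3.373×10⁹/1140.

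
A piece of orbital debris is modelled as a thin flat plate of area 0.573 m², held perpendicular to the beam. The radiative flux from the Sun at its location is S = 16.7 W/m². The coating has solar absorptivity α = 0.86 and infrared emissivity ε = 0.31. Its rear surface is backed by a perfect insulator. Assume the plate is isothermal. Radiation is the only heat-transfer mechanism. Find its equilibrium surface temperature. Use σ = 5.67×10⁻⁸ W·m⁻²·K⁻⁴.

T ≈ 169 K

At equilibrium, absorbed power = emitted power.
Absorbing cross-section = A = 0.5730 m²; emitting surface = A = 0.5730 m² (ratio 1).
αS·A_cross = εσ·A_surf·T⁴  ⇒  T⁴ = αS/(ε·1σ).
T⁴ = 0.860·16.7/(0.31·1·5.67×10⁻⁸) = 8.171×10⁸ K⁴.
T = (8.171×10⁸)^(1/4).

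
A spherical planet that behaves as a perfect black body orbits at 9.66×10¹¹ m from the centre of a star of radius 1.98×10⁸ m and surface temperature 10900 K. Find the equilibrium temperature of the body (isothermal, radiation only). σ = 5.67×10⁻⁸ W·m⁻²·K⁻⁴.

The star's surface emits σT_*⁴; at distance d the flux is S = σT_*⁴(R_*/d)².
S = 5.67×10⁻⁸·(10900)⁴·(1.98×10⁸/9.66×10¹¹)² = 33.63 W/m².
For an isothermal sphere T⁴ = (1−a)S/(4σ) = 1.483×10⁸ K⁴.

T ≈ 110 K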